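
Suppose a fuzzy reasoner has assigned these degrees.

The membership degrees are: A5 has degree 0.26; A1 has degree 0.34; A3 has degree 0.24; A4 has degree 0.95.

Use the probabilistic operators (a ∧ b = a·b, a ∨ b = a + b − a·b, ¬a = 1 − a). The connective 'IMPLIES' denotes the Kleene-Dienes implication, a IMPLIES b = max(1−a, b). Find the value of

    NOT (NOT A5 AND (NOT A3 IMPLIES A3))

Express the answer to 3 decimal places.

NOT A5 = 1 − 0.2600 = 0.7400
NOT A3 = 1 − 0.2400 = 0.7600
NOT A3 IMPLIES A3  [Kleene-Dienes: max(1−a, b)] with a=0.7600, b=0.2400 → 0.2400
NOT A5 AND (NOT A3 IMPLIES A3) = a·b on (0.7400, 0.2400) = 0.1776
NOT (NOT A5 AND (NOT A3 IMPLIES A3)) = 1 − 0.1776 = 0.8224

0.822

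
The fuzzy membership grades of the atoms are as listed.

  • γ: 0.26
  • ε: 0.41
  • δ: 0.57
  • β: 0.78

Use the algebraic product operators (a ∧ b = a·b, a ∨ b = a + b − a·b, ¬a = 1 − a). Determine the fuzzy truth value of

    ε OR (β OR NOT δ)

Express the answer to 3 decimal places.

0.926

NOT δ = 1 − 0.5700 = 0.4300
β OR NOT δ = a + b − a·b on (0.7800, 0.4300) = 0.8746
ε OR (β OR NOT δ) = a + b − a·b on (0.4100, 0.8746) = 0.9260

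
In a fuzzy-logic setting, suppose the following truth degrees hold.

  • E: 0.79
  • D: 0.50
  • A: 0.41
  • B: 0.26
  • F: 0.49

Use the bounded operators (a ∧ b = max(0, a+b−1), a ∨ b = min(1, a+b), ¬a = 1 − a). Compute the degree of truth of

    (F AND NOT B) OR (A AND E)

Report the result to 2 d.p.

0.43

NOT B = 1 − 0.26 = 0.74
F AND NOT B = max(0, a+b−1) on (0.49, 0.74) = 0.23
A AND E = max(0, a+b−1) on (0.41, 0.79) = 0.20
(F AND NOT B) OR (A AND E) = min(1, a+b) on (0.23, 0.20) = 0.43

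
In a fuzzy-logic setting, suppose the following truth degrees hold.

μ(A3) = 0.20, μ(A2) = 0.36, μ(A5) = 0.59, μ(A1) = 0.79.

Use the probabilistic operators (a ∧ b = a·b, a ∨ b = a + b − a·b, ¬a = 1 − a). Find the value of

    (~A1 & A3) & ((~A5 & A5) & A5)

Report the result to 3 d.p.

0.006

~A1 = 1 − 0.7900 = 0.2100
~A1 & A3 = a·b on (0.2100, 0.2000) = 0.0420
~A5 = 1 − 0.5900 = 0.4100
~A5 & A5 = a·b on (0.4100, 0.5900) = 0.2419
(~A5 & A5) & A5 = a·b on (0.2419, 0.5900) = 0.1427
(~A1 & A3) & ((~A5 & A5) & A5) = a·b on (0.0420, 0.1427) = 0.0060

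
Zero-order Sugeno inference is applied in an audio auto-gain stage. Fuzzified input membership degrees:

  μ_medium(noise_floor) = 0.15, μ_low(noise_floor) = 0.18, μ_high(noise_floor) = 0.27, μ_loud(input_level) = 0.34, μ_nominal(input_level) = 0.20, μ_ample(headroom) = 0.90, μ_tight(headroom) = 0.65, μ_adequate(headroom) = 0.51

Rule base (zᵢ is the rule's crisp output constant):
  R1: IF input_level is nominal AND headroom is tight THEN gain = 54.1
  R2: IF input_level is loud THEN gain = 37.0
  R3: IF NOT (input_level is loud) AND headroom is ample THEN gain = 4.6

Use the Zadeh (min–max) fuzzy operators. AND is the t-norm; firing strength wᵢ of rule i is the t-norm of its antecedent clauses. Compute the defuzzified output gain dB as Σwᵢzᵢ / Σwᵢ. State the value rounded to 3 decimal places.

22.030

R1 (z=54.1): nominal=0.20, tight=0.65; AND[min(a, b)] → w = 0.20
R2 (z=37.0): loud=0.34 → w = 0.34
R3 (z=4.6): ¬loud=1−0.34=0.66, ample=0.90; AND[min(a, b)] → w = 0.66
Weighted average = (0.20·54.1 + 0.34·37.0 + 0.66·4.6) / (0.20 + 0.34 + 0.66)
  = 26.4360 / 1.2000 = 22.030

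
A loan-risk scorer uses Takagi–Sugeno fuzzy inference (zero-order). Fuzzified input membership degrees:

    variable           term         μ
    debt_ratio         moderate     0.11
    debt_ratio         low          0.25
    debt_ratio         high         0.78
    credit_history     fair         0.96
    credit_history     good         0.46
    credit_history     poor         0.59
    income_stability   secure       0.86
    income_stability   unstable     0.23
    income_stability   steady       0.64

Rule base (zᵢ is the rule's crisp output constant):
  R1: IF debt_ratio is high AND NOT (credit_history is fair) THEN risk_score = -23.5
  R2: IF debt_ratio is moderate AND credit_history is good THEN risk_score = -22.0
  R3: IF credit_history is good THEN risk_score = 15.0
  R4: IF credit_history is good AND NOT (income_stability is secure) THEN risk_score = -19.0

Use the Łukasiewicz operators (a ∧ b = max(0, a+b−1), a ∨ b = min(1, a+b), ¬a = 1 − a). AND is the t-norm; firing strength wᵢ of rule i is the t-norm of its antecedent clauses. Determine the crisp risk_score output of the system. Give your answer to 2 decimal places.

R1 (z=-23.5): high=0.78, ¬fair=1−0.96=0.04; AND[max(0, a+b−1)] → w = 0.00
R2 (z=-22.0): moderate=0.11, good=0.46; AND[max(0, a+b−1)] → w = 0.00
R3 (z=15.0): good=0.46 → w = 0.46
R4 (z=-19.0): good=0.46, ¬secure=1−0.86=0.14; AND[max(0, a+b−1)] → w = 0.00
Weighted average = (0.00·-23.5 + 0.00·-22.0 + 0.46·15.0 + 0.00·-19.0) / (0.00 + 0.00 + 0.46 + 0.00)
  = 6.9000 / 0.4600 = 15.00

15.00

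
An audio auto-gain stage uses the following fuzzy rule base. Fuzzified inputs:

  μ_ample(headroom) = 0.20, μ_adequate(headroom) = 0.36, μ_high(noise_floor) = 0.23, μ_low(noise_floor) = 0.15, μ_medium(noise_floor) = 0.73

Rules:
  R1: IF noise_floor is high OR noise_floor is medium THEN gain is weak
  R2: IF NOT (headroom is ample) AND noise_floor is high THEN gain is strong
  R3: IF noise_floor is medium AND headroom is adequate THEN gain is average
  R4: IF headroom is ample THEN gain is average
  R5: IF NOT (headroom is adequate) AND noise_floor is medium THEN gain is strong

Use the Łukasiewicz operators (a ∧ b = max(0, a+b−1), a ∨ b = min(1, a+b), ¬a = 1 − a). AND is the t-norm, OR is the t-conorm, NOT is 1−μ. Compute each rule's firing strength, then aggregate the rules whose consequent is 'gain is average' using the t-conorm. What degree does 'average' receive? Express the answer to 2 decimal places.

R1: high=0.23, medium=0.73; OR[min(1, a+b)] → w = 0.96
R2: ¬ample=1−0.20=0.80, high=0.23; AND[max(0, a+b−1)] → w = 0.03
R3: medium=0.73, adequate=0.36; AND[max(0, a+b−1)] → w = 0.09
R4: ample=0.20 → w = 0.20
R5: ¬adequate=1−0.36=0.64, medium=0.73; AND[max(0, a+b−1)] → w = 0.37
Rules with consequent 'average': {R3, R4} → strengths 0.09, 0.20
Aggregate via t-conorm [min(1, a+b)]: 0.29

0.29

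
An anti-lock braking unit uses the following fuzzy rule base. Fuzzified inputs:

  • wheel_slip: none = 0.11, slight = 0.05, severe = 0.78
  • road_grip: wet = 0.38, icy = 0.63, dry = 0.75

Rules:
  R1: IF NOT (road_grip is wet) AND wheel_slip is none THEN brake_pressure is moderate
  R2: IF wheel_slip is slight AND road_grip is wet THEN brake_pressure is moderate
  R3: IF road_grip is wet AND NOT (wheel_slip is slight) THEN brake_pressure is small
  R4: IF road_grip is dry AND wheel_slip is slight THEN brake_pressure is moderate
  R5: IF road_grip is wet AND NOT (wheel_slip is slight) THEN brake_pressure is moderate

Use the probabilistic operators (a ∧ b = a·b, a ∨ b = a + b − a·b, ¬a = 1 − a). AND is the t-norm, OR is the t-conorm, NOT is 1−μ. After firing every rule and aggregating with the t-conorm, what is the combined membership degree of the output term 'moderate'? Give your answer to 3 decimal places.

0.438

R1: ¬wet=1−0.38=0.62, none=0.11; AND[a·b] → w = 0.0682
R2: slight=0.05, wet=0.38; AND[a·b] → w = 0.0190
R3: wet=0.38, ¬slight=1−0.05=0.95; AND[a·b] → w = 0.3610
R4: dry=0.75, slight=0.05; AND[a·b] → w = 0.0375
R5: wet=0.38, ¬slight=1−0.05=0.95; AND[a·b] → w = 0.3610
Rules with consequent 'moderate': {R1, R2, R4, R5} → strengths 0.0682, 0.0190, 0.0375, 0.3610
Aggregate via t-conorm [a + b − a·b]: 0.4378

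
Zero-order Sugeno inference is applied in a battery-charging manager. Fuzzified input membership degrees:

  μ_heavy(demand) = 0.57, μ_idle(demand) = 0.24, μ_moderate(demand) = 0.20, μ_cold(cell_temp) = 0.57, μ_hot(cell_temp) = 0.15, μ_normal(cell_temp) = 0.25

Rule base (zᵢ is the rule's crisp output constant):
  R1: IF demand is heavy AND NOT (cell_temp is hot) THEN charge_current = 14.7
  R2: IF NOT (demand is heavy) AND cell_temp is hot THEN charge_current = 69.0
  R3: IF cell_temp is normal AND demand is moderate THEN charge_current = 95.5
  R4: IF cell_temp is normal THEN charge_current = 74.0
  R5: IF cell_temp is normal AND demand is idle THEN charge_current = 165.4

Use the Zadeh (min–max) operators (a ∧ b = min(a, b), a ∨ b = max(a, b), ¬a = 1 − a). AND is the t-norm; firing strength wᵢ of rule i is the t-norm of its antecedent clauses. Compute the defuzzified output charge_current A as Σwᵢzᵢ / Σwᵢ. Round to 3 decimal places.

68.103

R1 (z=14.7): heavy=0.57, ¬hot=1−0.15=0.85; AND[min(a, b)] → w = 0.57
R2 (z=69.0): ¬heavy=1−0.57=0.43, hot=0.15; AND[min(a, b)] → w = 0.15
R3 (z=95.5): normal=0.25, moderate=0.20; AND[min(a, b)] → w = 0.20
R4 (z=74.0): normal=0.25 → w = 0.25
R5 (z=165.4): normal=0.25, idle=0.24; AND[min(a, b)] → w = 0.24
Weighted average = (0.57·14.7 + 0.15·69.0 + 0.20·95.5 + 0.25·74.0 + 0.24·165.4) / (0.57 + 0.15 + 0.20 + 0.25 + 0.24)
  = 96.0250 / 1.4100 = 68.103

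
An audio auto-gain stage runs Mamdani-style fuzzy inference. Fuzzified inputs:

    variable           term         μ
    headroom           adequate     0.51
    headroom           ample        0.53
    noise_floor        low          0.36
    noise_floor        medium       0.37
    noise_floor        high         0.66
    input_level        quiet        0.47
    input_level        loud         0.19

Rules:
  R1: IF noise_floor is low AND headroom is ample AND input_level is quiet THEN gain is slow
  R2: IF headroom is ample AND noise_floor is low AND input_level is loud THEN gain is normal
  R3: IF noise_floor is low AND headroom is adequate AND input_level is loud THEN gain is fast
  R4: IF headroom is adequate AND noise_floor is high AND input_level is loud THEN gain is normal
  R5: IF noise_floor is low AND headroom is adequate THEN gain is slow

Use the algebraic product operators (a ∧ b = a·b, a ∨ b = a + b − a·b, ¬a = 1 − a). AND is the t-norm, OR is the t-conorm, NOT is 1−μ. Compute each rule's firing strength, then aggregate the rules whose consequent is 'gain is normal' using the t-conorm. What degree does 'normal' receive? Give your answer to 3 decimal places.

0.098

R1: low=0.36, ample=0.53, quiet=0.47; AND[a·b] → w = 0.0897
R2: ample=0.53, low=0.36, loud=0.19; AND[a·b] → w = 0.0363
R3: low=0.36, adequate=0.51, loud=0.19; AND[a·b] → w = 0.0349
R4: adequate=0.51, high=0.66, loud=0.19; AND[a·b] → w = 0.0640
R5: low=0.36, adequate=0.51; AND[a·b] → w = 0.1836
Rules with consequent 'normal': {R2, R4} → strengths 0.0363, 0.0640
Aggregate via t-conorm [a + b − a·b]: 0.0979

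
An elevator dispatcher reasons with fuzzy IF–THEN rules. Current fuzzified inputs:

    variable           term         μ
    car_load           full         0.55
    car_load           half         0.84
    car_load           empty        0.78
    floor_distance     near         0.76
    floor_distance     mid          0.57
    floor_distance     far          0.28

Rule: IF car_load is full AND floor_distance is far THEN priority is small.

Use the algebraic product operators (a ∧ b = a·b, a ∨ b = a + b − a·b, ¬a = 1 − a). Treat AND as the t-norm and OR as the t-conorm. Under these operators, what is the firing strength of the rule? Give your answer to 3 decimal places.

0.154

firing strength: full=0.55, far=0.28; AND[a·b] → w = 0.1540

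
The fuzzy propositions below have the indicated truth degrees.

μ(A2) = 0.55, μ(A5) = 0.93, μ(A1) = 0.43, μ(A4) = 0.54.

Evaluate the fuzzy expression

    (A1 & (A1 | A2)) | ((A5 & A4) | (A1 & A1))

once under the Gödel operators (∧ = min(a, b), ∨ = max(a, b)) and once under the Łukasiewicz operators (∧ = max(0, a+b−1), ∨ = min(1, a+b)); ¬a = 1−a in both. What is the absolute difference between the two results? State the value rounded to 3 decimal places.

Under Gödel:
  A1 | A2 = max(a, b) on (0.43, 0.55) = 0.55
  A1 & (A1 | A2) = min(a, b) on (0.43, 0.55) = 0.43
  A5 & A4 = min(a, b) on (0.93, 0.54) = 0.54
  A1 & A1 = min(a, b) on (0.43, 0.43) = 0.43
  (A5 & A4) | (A1 & A1) = max(a, b) on (0.54, 0.43) = 0.54
  (A1 & (A1 | A2)) | ((A5 & A4) | (A1 & A1)) = max(a, b) on (0.43, 0.54) = 0.54
  → value = 0.5400
Under Łukasiewicz:
  A1 | A2 = min(1, a+b) on (0.43, 0.55) = 0.98
  A1 & (A1 | A2) = max(0, a+b−1) on (0.43, 0.98) = 0.41
  A5 & A4 = max(0, a+b−1) on (0.93, 0.54) = 0.47
  A1 & A1 = max(0, a+b−1) on (0.43, 0.43) = 0.00
  (A5 & A4) | (A1 & A1) = min(1, a+b) on (0.47, 0.00) = 0.47
  (A1 & (A1 | A2)) | ((A5 & A4) | (A1 & A1)) = min(1, a+b) on (0.41, 0.47) = 0.88
  → value = 0.8800
|0.5400 − 0.8800| = 0.340

0.340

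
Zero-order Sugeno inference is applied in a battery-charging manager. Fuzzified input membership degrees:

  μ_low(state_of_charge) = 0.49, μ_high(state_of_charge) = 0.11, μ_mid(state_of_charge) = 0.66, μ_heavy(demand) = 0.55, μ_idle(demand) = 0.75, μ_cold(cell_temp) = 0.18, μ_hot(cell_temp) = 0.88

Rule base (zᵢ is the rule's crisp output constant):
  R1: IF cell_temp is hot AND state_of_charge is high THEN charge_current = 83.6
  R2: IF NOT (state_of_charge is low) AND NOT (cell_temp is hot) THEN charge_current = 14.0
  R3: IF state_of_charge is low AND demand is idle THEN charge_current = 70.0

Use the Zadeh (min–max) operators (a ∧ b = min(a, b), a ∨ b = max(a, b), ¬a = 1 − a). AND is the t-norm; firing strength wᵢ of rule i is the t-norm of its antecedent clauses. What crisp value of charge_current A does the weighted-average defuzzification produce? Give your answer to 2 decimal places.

62.74

R1 (z=83.6): hot=0.88, high=0.11; AND[min(a, b)] → w = 0.11
R2 (z=14.0): ¬low=1−0.49=0.51, ¬hot=1−0.88=0.12; AND[min(a, b)] → w = 0.12
R3 (z=70.0): low=0.49, idle=0.75; AND[min(a, b)] → w = 0.49
Weighted average = (0.11·83.6 + 0.12·14.0 + 0.49·70.0) / (0.11 + 0.12 + 0.49)
  = 45.1760 / 0.7200 = 62.74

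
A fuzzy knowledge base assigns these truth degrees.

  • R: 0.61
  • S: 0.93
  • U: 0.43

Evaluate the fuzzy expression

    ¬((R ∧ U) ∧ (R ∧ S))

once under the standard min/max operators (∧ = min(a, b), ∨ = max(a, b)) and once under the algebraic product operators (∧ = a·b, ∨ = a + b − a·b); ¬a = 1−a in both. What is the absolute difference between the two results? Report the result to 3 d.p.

Under standard min/max:
  R ∧ U = min(a, b) on (0.61, 0.43) = 0.43
  R ∧ S = min(a, b) on (0.61, 0.93) = 0.61
  (R ∧ U) ∧ (R ∧ S) = min(a, b) on (0.43, 0.61) = 0.43
  ¬((R ∧ U) ∧ (R ∧ S)) = 1 − 0.43 = 0.57
  → value = 0.5700
Under algebraic product:
  R ∧ U = a·b on (0.6100, 0.4300) = 0.2623
  R ∧ S = a·b on (0.6100, 0.9300) = 0.5673
  (R ∧ U) ∧ (R ∧ S) = a·b on (0.2623, 0.5673) = 0.1488
  ¬((R ∧ U) ∧ (R ∧ S)) = 1 − 0.1488 = 0.8512
  → value = 0.8512
|0.5700 − 0.8512| = 0.281

0.281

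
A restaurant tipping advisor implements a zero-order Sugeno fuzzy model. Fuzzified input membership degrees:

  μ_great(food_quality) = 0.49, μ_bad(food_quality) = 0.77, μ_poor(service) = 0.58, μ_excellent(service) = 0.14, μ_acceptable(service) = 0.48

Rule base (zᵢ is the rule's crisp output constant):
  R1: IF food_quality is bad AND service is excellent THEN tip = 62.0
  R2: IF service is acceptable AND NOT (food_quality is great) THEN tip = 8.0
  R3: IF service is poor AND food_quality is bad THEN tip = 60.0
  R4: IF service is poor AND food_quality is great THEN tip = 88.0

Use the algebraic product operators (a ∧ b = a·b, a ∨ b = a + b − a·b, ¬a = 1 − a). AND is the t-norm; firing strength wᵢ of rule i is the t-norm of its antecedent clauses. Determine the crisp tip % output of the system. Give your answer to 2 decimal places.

R1 (z=62.0): bad=0.77, excellent=0.14; AND[a·b] → w = 0.1078
R2 (z=8.0): acceptable=0.48, ¬great=1−0.49=0.51; AND[a·b] → w = 0.2448
R3 (z=60.0): poor=0.58, bad=0.77; AND[a·b] → w = 0.4466
R4 (z=88.0): poor=0.58, great=0.49; AND[a·b] → w = 0.2842
Weighted average = (0.1078·62.0 + 0.2448·8.0 + 0.4466·60.0 + 0.2842·88.0) / (0.1078 + 0.2448 + 0.4466 + 0.2842)
  = 60.4476 / 1.0834 = 55.79

55.79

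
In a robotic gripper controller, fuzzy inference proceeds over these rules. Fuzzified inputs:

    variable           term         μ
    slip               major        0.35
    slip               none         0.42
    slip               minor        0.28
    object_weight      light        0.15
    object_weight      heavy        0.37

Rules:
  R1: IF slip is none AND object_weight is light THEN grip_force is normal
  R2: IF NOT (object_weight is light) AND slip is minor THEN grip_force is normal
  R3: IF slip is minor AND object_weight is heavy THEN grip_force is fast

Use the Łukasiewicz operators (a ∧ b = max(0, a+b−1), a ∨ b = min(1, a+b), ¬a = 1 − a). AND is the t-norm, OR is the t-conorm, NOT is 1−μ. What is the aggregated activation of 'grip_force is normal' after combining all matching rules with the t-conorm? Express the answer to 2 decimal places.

R1: none=0.42, light=0.15; AND[max(0, a+b−1)] → w = 0.00
R2: ¬light=1−0.15=0.85, minor=0.28; AND[max(0, a+b−1)] → w = 0.13
R3: minor=0.28, heavy=0.37; AND[max(0, a+b−1)] → w = 0.00
Rules with consequent 'normal': {R1, R2} → strengths 0.00, 0.13
Aggregate via t-conorm [min(1, a+b)]: 0.13

0.13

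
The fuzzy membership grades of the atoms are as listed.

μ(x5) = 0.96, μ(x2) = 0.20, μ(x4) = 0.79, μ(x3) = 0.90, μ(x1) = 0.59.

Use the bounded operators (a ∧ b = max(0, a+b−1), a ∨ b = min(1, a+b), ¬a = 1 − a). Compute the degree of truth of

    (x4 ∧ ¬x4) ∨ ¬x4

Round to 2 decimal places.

¬x4 = 1 − 0.79 = 0.21
x4 ∧ ¬x4 = max(0, a+b−1) on (0.79, 0.21) = 0.00
¬x4 = 1 − 0.79 = 0.21
(x4 ∧ ¬x4) ∨ ¬x4 = min(1, a+b) on (0.00, 0.21) = 0.21

0.21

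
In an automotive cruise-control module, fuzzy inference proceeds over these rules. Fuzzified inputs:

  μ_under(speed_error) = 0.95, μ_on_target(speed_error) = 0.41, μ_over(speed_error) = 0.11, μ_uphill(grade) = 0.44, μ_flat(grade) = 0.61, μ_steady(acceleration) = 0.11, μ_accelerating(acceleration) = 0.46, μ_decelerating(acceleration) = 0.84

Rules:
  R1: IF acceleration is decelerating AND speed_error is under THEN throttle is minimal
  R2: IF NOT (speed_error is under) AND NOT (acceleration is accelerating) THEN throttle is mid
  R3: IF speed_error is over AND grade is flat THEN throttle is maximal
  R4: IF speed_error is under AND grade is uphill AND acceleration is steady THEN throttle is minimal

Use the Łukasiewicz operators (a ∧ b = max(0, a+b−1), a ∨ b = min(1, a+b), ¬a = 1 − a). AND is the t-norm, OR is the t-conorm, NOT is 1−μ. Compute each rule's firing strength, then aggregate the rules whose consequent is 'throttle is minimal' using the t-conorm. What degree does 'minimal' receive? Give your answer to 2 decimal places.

R1: decelerating=0.84, under=0.95; AND[max(0, a+b−1)] → w = 0.79
R2: ¬under=1−0.95=0.05, ¬accelerating=1−0.46=0.54; AND[max(0, a+b−1)] → w = 0.00
R3: over=0.11, flat=0.61; AND[max(0, a+b−1)] → w = 0.00
R4: under=0.95, uphill=0.44, steady=0.11; AND[max(0, a+b−1)] → w = 0.00
Rules with consequent 'minimal': {R1, R4} → strengths 0.79, 0.00
Aggregate via t-conorm [min(1, a+b)]: 0.79

0.79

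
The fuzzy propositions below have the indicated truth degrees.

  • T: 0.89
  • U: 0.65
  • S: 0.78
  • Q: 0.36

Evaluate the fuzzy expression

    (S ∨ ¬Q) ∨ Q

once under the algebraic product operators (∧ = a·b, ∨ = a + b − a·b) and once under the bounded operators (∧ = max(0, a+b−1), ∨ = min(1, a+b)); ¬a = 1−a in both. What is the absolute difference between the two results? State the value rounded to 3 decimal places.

0.051

Under algebraic product:
  ¬Q = 1 − 0.3600 = 0.6400
  S ∨ ¬Q = a + b − a·b on (0.7800, 0.6400) = 0.9208
  (S ∨ ¬Q) ∨ Q = a + b − a·b on (0.9208, 0.3600) = 0.9493
  → value = 0.9493
Under bounded:
  ¬Q = 1 − 0.36 = 0.64
  S ∨ ¬Q = min(1, a+b) on (0.78, 0.64) = 1.00
  (S ∨ ¬Q) ∨ Q = min(1, a+b) on (1.00, 0.36) = 1.00
  → value = 1.0000
|0.9493 − 1.0000| = 0.051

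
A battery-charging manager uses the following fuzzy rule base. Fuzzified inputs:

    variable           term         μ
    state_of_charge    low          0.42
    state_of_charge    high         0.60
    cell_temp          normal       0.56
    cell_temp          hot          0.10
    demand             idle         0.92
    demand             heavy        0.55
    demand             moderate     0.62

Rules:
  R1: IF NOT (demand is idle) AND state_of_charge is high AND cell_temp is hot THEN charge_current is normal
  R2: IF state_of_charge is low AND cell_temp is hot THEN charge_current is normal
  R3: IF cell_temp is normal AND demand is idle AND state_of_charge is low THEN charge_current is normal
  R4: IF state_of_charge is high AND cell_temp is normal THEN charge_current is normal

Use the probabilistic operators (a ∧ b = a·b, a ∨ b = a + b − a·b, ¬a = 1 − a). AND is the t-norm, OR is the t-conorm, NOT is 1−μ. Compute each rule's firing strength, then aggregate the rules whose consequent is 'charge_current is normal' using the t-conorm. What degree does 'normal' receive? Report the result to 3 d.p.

R1: ¬idle=1−0.92=0.08, high=0.60, hot=0.10; AND[a·b] → w = 0.0048
R2: low=0.42, hot=0.10; AND[a·b] → w = 0.0420
R3: normal=0.56, idle=0.92, low=0.42; AND[a·b] → w = 0.2164
R4: high=0.60, normal=0.56; AND[a·b] → w = 0.3360
Rules with consequent 'normal': {R1, R2, R3, R4} → strengths 0.0048, 0.0420, 0.2164, 0.3360
Aggregate via t-conorm [a + b − a·b]: 0.5039

0.504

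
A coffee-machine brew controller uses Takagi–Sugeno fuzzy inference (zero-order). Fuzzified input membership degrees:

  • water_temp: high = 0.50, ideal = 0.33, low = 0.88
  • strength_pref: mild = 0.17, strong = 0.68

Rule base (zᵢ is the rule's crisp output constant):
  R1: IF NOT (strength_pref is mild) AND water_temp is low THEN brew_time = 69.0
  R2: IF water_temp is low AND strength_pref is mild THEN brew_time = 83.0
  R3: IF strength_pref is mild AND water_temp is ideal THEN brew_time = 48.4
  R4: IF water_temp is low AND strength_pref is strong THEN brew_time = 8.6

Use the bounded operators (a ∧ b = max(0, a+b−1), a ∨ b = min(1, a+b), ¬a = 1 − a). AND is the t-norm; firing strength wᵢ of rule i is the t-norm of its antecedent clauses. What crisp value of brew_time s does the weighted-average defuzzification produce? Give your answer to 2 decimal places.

R1 (z=69.0): ¬mild=1−0.17=0.83, low=0.88; AND[max(0, a+b−1)] → w = 0.71
R2 (z=83.0): low=0.88, mild=0.17; AND[max(0, a+b−1)] → w = 0.05
R3 (z=48.4): mild=0.17, ideal=0.33; AND[max(0, a+b−1)] → w = 0.00
R4 (z=8.6): low=0.88, strong=0.68; AND[max(0, a+b−1)] → w = 0.56
Weighted average = (0.71·69.0 + 0.05·83.0 + 0.00·48.4 + 0.56·8.6) / (0.71 + 0.05 + 0.00 + 0.56)
  = 57.9560 / 1.3200 = 43.91

43.91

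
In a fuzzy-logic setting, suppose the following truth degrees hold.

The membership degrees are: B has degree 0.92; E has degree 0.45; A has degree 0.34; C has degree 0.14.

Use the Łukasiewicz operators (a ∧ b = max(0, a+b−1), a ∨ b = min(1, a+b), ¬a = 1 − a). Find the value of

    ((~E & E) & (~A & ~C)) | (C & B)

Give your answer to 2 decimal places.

0.06

~E = 1 − 0.45 = 0.55
~E & E = max(0, a+b−1) on (0.55, 0.45) = 0.00
~A = 1 − 0.34 = 0.66
~C = 1 − 0.14 = 0.86
~A & ~C = max(0, a+b−1) on (0.66, 0.86) = 0.52
(~E & E) & (~A & ~C) = max(0, a+b−1) on (0.00, 0.52) = 0.00
C & B = max(0, a+b−1) on (0.14, 0.92) = 0.06
((~E & E) & (~A & ~C)) | (C & B) = min(1, a+b) on (0.00, 0.06) = 0.06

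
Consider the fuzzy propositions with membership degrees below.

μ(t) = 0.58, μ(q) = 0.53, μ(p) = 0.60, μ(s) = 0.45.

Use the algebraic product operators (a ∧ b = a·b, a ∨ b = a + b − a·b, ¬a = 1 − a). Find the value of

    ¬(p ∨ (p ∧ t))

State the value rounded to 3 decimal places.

p ∧ t = a·b on (0.6000, 0.5800) = 0.3480
p ∨ (p ∧ t) = a + b − a·b on (0.6000, 0.3480) = 0.7392
¬(p ∨ (p ∧ t)) = 1 − 0.7392 = 0.2608

0.261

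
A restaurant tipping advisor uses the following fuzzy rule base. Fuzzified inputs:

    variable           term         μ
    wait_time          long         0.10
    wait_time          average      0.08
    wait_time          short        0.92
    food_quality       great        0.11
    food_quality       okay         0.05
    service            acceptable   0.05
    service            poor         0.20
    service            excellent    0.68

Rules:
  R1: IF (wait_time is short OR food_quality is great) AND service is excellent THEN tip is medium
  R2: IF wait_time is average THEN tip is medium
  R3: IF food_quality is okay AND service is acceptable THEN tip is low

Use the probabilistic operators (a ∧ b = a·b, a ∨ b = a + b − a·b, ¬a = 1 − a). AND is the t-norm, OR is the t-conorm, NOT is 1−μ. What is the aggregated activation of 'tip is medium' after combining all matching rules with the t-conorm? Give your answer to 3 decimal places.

R1: (short=0.92 OR great=0.11) = 0.9288; AND[a·b] with excellent=0.68 → w = 0.6316
R2: average=0.08 → w = 0.0800
R3: okay=0.05, acceptable=0.05; AND[a·b] → w = 0.0025
Rules with consequent 'medium': {R1, R2} → strengths 0.6316, 0.0800
Aggregate via t-conorm [a + b − a·b]: 0.6611

0.661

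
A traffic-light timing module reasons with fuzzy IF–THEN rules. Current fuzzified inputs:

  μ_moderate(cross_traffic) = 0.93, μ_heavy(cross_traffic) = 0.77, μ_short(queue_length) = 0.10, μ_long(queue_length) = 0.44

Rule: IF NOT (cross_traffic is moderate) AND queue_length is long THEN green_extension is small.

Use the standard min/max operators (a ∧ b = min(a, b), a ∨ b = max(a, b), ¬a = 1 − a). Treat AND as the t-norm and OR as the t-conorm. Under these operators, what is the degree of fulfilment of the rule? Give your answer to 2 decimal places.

0.07

firing strength: ¬moderate=1−0.93=0.07, long=0.44; AND[min(a, b)] → w = 0.07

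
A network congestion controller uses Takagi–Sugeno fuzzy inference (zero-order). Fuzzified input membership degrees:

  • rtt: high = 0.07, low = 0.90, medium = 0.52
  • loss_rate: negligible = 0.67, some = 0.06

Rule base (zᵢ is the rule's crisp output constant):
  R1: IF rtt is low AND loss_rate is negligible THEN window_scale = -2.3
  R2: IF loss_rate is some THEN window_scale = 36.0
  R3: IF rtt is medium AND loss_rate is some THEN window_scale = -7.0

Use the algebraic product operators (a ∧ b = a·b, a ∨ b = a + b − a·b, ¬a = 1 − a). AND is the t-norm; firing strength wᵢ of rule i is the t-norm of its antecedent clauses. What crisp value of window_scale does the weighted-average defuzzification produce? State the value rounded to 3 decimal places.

0.799

R1 (z=-2.3): low=0.90, negligible=0.67; AND[a·b] → w = 0.6030
R2 (z=36.0): some=0.06 → w = 0.0600
R3 (z=-7.0): medium=0.52, some=0.06; AND[a·b] → w = 0.0312
Weighted average = (0.6030·-2.3 + 0.0600·36.0 + 0.0312·-7.0) / (0.6030 + 0.0600 + 0.0312)
  = 0.5547 / 0.6942 = 0.799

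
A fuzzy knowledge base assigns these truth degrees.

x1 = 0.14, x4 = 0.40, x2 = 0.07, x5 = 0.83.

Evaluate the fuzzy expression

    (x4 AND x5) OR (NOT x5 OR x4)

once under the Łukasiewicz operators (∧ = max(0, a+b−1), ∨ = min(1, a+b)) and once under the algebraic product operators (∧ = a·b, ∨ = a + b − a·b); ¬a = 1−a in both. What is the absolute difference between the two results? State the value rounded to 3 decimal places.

0.133

Under Łukasiewicz:
  x4 AND x5 = max(0, a+b−1) on (0.40, 0.83) = 0.23
  NOT x5 = 1 − 0.83 = 0.17
  NOT x5 OR x4 = min(1, a+b) on (0.17, 0.40) = 0.57
  (x4 AND x5) OR (NOT x5 OR x4) = min(1, a+b) on (0.23, 0.57) = 0.80
  → value = 0.8000
Under algebraic product:
  x4 AND x5 = a·b on (0.4000, 0.8300) = 0.3320
  NOT x5 = 1 − 0.8300 = 0.1700
  NOT x5 OR x4 = a + b − a·b on (0.1700, 0.4000) = 0.5020
  (x4 AND x5) OR (NOT x5 OR x4) = a + b − a·b on (0.3320, 0.5020) = 0.6673
  → value = 0.6673
|0.8000 − 0.6673| = 0.133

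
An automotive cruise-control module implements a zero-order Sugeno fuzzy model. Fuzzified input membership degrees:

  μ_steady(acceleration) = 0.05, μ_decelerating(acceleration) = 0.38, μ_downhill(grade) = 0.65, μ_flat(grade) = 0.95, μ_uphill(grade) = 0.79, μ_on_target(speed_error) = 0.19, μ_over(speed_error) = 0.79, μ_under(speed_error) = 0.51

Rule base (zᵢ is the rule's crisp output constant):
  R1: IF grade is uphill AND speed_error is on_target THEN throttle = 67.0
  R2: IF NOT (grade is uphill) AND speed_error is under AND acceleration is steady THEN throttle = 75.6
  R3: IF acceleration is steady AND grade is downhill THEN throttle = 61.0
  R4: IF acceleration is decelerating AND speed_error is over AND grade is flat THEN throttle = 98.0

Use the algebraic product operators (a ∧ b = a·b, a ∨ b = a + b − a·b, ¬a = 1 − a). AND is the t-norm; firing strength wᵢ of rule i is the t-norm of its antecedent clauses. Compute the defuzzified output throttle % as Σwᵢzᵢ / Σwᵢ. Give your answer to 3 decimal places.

85.371

R1 (z=67.0): uphill=0.79, on_target=0.19; AND[a·b] → w = 0.1501
R2 (z=75.6): ¬uphill=1−0.79=0.21, under=0.51, steady=0.05; AND[a·b] → w = 0.0054
R3 (z=61.0): steady=0.05, downhill=0.65; AND[a·b] → w = 0.0325
R4 (z=98.0): decelerating=0.38, over=0.79, flat=0.95; AND[a·b] → w = 0.2852
Weighted average = (0.1501·67.0 + 0.0054·75.6 + 0.0325·61.0 + 0.2852·98.0) / (0.1501 + 0.0054 + 0.0325 + 0.2852)
  = 40.3927 / 0.4731 = 85.371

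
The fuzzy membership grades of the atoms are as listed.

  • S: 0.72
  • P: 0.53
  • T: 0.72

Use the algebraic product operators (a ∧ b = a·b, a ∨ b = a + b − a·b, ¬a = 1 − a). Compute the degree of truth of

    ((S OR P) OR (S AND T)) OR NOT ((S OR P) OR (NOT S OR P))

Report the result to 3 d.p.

0.939

S OR P = a + b − a·b on (0.7200, 0.5300) = 0.8684
S AND T = a·b on (0.7200, 0.7200) = 0.5184
(S OR P) OR (S AND T) = a + b − a·b on (0.8684, 0.5184) = 0.9366
S OR P = a + b − a·b on (0.7200, 0.5300) = 0.8684
NOT S = 1 − 0.7200 = 0.2800
NOT S OR P = a + b − a·b on (0.2800, 0.5300) = 0.6616
(S OR P) OR (NOT S OR P) = a + b − a·b on (0.8684, 0.6616) = 0.9555
NOT ((S OR P) OR (NOT S OR P)) = 1 − 0.9555 = 0.0445
((S OR P) OR (S AND T)) OR NOT ((S OR P) OR (NOT S OR P)) = a + b − a·b on (0.9366, 0.0445) = 0.9394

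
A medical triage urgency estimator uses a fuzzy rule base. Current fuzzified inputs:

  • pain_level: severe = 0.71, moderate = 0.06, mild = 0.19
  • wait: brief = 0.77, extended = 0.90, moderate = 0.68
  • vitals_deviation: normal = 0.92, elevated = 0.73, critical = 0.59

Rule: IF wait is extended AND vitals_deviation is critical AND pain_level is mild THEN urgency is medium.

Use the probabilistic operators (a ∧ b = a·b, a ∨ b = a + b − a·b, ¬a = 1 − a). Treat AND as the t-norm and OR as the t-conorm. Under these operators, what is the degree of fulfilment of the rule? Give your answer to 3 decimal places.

firing strength: extended=0.90, critical=0.59, mild=0.19; AND[a·b] → w = 0.1009

0.101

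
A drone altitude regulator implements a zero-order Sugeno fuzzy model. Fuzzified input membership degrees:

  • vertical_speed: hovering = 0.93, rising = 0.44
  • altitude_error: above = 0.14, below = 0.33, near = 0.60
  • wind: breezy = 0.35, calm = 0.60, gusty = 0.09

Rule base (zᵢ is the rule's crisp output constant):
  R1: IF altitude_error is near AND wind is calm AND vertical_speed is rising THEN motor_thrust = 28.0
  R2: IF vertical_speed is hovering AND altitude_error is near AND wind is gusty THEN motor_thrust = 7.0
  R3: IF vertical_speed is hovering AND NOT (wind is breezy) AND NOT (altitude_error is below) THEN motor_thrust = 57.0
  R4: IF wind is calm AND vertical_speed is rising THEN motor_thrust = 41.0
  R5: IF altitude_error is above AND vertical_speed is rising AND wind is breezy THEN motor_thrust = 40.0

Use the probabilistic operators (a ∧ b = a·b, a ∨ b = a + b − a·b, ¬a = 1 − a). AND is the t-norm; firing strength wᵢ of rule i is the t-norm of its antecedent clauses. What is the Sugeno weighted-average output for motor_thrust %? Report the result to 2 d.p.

43.99

R1 (z=28.0): near=0.60, calm=0.60, rising=0.44; AND[a·b] → w = 0.1584
R2 (z=7.0): hovering=0.93, near=0.60, gusty=0.09; AND[a·b] → w = 0.0502
R3 (z=57.0): hovering=0.93, ¬breezy=1−0.35=0.65, ¬below=1−0.33=0.67; AND[a·b] → w = 0.4050
R4 (z=41.0): calm=0.60, rising=0.44; AND[a·b] → w = 0.2640
R5 (z=40.0): above=0.14, rising=0.44, breezy=0.35; AND[a·b] → w = 0.0216
Weighted average = (0.1584·28.0 + 0.0502·7.0 + 0.4050·57.0 + 0.2640·41.0 + 0.0216·40.0) / (0.1584 + 0.0502 + 0.4050 + 0.2640 + 0.0216)
  = 39.5590 / 0.8992 = 43.99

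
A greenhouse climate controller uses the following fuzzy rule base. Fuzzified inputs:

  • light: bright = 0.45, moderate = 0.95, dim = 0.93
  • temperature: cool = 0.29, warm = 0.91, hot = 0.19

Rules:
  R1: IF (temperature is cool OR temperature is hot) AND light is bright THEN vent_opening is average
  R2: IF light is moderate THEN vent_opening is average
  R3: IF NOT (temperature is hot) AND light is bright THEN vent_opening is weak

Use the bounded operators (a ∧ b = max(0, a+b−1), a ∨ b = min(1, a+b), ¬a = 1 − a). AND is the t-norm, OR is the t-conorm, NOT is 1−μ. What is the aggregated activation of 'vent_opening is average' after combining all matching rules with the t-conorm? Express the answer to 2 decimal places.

R1: (cool=0.29 OR hot=0.19) = 0.48; AND[max(0, a+b−1)] with bright=0.45 → w = 0.00
R2: moderate=0.95 → w = 0.95
R3: ¬hot=1−0.19=0.81, bright=0.45; AND[max(0, a+b−1)] → w = 0.26
Rules with consequent 'average': {R1, R2} → strengths 0.00, 0.95
Aggregate via t-conorm [min(1, a+b)]: 0.95

0.95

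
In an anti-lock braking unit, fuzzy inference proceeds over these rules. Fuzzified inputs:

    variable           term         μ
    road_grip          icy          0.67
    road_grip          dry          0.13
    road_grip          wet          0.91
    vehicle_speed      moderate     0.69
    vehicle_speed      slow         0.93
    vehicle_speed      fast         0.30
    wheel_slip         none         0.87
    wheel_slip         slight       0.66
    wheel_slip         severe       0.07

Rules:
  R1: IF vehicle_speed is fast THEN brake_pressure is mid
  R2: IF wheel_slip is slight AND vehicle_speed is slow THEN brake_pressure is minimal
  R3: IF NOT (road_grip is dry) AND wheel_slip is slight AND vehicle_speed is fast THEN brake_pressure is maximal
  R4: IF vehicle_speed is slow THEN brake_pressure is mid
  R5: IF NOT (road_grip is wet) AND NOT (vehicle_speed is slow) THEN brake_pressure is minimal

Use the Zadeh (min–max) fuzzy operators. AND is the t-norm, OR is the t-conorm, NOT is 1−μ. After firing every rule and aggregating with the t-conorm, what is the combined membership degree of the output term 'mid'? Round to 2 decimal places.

R1: fast=0.30 → w = 0.30
R2: slight=0.66, slow=0.93; AND[min(a, b)] → w = 0.66
R3: ¬dry=1−0.13=0.87, slight=0.66, fast=0.30; AND[min(a, b)] → w = 0.30
R4: slow=0.93 → w = 0.93
R5: ¬wet=1−0.91=0.09, ¬slow=1−0.93=0.07; AND[min(a, b)] → w = 0.07
Rules with consequent 'mid': {R1, R4} → strengths 0.30, 0.93
Aggregate via t-conorm [max(a, b)]: 0.93

0.93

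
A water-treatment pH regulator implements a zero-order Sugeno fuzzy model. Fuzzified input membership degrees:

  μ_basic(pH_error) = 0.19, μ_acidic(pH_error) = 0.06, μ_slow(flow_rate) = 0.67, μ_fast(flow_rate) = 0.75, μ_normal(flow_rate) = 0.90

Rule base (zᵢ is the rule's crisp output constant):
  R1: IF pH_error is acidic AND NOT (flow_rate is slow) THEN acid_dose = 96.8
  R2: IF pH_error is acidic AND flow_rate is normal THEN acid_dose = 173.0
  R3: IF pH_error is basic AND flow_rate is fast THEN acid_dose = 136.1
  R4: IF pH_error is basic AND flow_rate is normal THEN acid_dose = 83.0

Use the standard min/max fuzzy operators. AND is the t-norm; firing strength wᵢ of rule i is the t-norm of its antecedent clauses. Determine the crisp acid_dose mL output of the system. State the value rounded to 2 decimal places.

115.63

R1 (z=96.8): acidic=0.06, ¬slow=1−0.67=0.33; AND[min(a, b)] → w = 0.06
R2 (z=173.0): acidic=0.06, normal=0.90; AND[min(a, b)] → w = 0.06
R3 (z=136.1): basic=0.19, fast=0.75; AND[min(a, b)] → w = 0.19
R4 (z=83.0): basic=0.19, normal=0.90; AND[min(a, b)] → w = 0.19
Weighted average = (0.06·96.8 + 0.06·173.0 + 0.19·136.1 + 0.19·83.0) / (0.06 + 0.06 + 0.19 + 0.19)
  = 57.8170 / 0.5000 = 115.63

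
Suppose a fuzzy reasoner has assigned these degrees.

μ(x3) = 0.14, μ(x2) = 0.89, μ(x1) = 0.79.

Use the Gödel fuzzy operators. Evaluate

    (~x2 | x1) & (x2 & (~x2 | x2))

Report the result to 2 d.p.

~x2 = 1 − 0.89 = 0.11
~x2 | x1 = max(a, b) on (0.11, 0.79) = 0.79
~x2 = 1 − 0.89 = 0.11
~x2 | x2 = max(a, b) on (0.11, 0.89) = 0.89
x2 & (~x2 | x2) = min(a, b) on (0.89, 0.89) = 0.89
(~x2 | x1) & (x2 & (~x2 | x2)) = min(a, b) on (0.79, 0.89) = 0.79

0.79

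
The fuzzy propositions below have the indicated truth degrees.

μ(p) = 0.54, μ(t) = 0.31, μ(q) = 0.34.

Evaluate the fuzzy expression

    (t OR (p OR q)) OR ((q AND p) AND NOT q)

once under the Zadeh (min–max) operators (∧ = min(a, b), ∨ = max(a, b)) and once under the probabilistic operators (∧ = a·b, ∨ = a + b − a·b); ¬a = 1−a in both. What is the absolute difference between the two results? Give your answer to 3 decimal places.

Under Zadeh (min–max):
  p OR q = max(a, b) on (0.54, 0.34) = 0.54
  t OR (p OR q) = max(a, b) on (0.31, 0.54) = 0.54
  q AND p = min(a, b) on (0.34, 0.54) = 0.34
  NOT q = 1 − 0.34 = 0.66
  (q AND p) AND NOT q = min(a, b) on (0.34, 0.66) = 0.34
  (t OR (p OR q)) OR ((q AND p) AND NOT q) = max(a, b) on (0.54, 0.34) = 0.54
  → value = 0.5400
Under probabilistic:
  p OR q = a + b − a·b on (0.5400, 0.3400) = 0.6964
  t OR (p OR q) = a + b − a·b on (0.3100, 0.6964) = 0.7905
  q AND p = a·b on (0.3400, 0.5400) = 0.1836
  NOT q = 1 − 0.3400 = 0.6600
  (q AND p) AND NOT q = a·b on (0.1836, 0.6600) = 0.1212
  (t OR (p OR q)) OR ((q AND p) AND NOT q) = a + b − a·b on (0.7905, 0.1212) = 0.8159
  → value = 0.8159
|0.5400 − 0.8159| = 0.276

0.276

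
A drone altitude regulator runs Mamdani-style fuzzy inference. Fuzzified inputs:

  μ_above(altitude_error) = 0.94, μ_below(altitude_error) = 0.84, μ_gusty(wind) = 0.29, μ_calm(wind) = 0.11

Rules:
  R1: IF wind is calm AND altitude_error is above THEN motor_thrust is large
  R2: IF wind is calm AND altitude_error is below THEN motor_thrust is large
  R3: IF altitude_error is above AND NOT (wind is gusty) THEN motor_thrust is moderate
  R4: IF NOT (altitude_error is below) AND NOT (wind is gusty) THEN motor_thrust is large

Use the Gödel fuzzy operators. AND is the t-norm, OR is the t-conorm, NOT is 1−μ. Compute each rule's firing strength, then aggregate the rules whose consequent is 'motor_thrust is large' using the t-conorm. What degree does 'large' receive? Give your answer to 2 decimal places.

0.16

R1: calm=0.11, above=0.94; AND[min(a, b)] → w = 0.11
R2: calm=0.11, below=0.84; AND[min(a, b)] → w = 0.11
R3: above=0.94, ¬gusty=1−0.29=0.71; AND[min(a, b)] → w = 0.71
R4: ¬below=1−0.84=0.16, ¬gusty=1−0.29=0.71; AND[min(a, b)] → w = 0.16
Rules with consequent 'large': {R1, R2, R4} → strengths 0.11, 0.11, 0.16
Aggregate via t-conorm [max(a, b)]: 0.16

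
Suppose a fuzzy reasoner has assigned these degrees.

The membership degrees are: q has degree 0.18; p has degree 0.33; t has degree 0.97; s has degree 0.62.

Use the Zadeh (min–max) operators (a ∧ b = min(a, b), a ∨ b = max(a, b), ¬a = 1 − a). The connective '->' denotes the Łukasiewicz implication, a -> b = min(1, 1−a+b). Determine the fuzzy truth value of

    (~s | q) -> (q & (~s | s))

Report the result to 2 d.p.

0.80

~s = 1 − 0.62 = 0.38
~s | q = max(a, b) on (0.38, 0.18) = 0.38
~s = 1 − 0.62 = 0.38
~s | s = max(a, b) on (0.38, 0.62) = 0.62
q & (~s | s) = min(a, b) on (0.18, 0.62) = 0.18
(~s | q) -> (q & (~s | s))  [Łukasiewicz: min(1, 1−a+b)] with a=0.38, b=0.18 → 0.80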